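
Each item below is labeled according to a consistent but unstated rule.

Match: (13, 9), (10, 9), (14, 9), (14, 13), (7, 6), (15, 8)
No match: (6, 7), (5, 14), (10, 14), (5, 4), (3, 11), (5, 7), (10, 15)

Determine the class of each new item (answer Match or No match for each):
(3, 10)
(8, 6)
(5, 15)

The rule appears to be: first > second AND sum ≥ 12.
(3, 10): 3 < 10, 3+10 = 13 — lacks this property, so No match. (8, 6): 8 > 6, 8+6 = 14 — fits, so Match. (5, 15): 5 < 15, 5+15 = 20 — lacks this property, so No match.

No match, Match, No match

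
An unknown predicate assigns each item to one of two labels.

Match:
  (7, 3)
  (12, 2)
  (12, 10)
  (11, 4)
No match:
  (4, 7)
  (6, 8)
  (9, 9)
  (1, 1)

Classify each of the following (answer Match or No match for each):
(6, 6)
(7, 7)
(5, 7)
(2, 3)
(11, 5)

Rule: first > second. This holds for each 'Match' example and fails for each 'No match' one.
No match: (6, 6), since 6 = 6.
No match: (7, 7), since 7 = 7.
No match: (5, 7), since 5 < 7.
No match: (2, 3), since 2 < 3.
Match: (11, 5), since 11 > 5.

No match, No match, No match, No match, Match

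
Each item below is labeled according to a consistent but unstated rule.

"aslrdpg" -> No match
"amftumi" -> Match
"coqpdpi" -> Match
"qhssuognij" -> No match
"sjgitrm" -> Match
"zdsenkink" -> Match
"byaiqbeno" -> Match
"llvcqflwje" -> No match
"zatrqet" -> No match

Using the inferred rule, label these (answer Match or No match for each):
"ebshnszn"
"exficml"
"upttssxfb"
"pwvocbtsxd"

No match, Match, No match, No match

One predicate separates the groups cleanly: odd length AND contains 'i'.
"ebshnszn": No match (length 8, no 'i').
"exficml": Match (length 7, has 'i').
"upttssxfb": No match (length 9, no 'i').
"pwvocbtsxd": No match (length 10, no 'i').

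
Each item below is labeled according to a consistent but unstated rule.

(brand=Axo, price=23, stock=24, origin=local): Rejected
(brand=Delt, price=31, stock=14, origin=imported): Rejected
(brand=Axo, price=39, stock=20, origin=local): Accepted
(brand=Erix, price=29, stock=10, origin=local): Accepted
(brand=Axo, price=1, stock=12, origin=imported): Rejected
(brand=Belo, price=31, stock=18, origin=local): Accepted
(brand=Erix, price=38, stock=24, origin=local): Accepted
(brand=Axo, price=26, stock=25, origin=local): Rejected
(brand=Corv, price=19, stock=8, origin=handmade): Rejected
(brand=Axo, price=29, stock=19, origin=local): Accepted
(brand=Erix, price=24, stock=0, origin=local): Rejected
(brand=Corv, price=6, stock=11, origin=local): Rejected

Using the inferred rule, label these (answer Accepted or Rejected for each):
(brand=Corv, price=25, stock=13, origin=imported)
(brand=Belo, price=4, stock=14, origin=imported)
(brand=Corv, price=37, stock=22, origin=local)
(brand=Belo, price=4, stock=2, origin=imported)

The common property of the 'Accepted' items is: origin is local AND price ≥ 29. No 'Rejected' item has it.
(brand=Corv, price=25, stock=13, origin=imported): origin is imported, price = 25, fails the rule → Rejected. (brand=Belo, price=4, stock=14, origin=imported): origin is imported, price = 4, fails the rule → Rejected. (brand=Corv, price=37, stock=22, origin=local): origin is local, price = 37, matches → Accepted. (brand=Belo, price=4, stock=2, origin=imported): origin is imported, price = 4, fails the rule → Rejected.

Rejected, Rejected, Accepted, Rejected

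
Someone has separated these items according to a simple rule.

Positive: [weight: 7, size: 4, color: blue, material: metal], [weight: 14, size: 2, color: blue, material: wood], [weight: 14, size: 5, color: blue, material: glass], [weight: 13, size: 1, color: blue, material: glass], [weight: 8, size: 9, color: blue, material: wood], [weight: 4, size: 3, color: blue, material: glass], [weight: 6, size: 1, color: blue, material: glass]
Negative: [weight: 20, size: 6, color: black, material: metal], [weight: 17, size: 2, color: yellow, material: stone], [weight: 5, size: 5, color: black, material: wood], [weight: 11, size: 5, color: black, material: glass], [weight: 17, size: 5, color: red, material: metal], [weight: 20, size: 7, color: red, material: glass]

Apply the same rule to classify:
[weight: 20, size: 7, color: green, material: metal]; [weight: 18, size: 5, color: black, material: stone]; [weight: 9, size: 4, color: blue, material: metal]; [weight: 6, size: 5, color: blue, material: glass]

Negative, Negative, Positive, Positive

The pattern is that an item is 'Positive' exactly when: color is blue.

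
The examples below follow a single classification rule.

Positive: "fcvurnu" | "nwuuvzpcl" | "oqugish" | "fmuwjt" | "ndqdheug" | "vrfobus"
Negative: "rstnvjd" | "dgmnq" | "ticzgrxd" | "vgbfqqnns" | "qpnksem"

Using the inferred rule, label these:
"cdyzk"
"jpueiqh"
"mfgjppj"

Negative, Positive, Negative

A rule that fits every label: contains 'u' — true of each 'Positive' example, false of each 'Negative' one.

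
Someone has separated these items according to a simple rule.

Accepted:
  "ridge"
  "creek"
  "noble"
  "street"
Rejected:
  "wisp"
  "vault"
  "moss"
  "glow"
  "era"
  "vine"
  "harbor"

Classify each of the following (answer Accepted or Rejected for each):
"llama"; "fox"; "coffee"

Rejected, Rejected, Accepted

Rule: length ≥ 5 AND contains 'e'. This holds for each 'Accepted' example and fails for each 'Rejected' one.
"llama": length 5, no 'e', lacks this property → Rejected. "fox": length 3, no 'e', lacks this property → Rejected. "coffee": length 6, has 'e', passes → Accepted.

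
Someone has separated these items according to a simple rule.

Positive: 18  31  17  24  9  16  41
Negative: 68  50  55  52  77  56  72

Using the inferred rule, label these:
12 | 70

The distinguishing property — at most 41 — holds for all the 'Positive' cases and none of the 'Negative' cases.
12: 12 ≤ 41, passes → Positive. 70: 70 > 41, fails this test → Negative.

Positive, Negative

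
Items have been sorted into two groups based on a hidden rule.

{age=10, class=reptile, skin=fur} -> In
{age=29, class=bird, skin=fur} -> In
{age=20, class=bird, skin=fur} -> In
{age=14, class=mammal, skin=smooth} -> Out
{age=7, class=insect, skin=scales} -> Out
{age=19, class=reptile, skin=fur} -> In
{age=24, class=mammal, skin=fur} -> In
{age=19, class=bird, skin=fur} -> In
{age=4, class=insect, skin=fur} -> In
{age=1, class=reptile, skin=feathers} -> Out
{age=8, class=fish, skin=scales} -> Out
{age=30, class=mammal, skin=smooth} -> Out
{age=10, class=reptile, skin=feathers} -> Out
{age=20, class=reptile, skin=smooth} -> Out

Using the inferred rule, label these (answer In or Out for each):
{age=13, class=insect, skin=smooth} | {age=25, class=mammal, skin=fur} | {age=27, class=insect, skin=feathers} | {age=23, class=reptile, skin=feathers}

Out, In, Out, Out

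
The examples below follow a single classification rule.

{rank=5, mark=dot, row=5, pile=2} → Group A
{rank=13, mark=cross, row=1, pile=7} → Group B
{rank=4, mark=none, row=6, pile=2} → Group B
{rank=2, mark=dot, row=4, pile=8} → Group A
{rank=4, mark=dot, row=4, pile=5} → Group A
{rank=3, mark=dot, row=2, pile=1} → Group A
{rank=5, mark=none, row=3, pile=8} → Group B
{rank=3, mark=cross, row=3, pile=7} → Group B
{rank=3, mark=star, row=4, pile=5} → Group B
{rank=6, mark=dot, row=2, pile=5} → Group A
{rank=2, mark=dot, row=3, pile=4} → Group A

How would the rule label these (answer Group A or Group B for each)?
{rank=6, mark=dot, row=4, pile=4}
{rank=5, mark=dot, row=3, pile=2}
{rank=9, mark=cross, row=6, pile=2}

Group A, Group A, Group B

Looking at the examples, the only property every 'Group A' case has and every 'Group B' case lacks is: mark is dot.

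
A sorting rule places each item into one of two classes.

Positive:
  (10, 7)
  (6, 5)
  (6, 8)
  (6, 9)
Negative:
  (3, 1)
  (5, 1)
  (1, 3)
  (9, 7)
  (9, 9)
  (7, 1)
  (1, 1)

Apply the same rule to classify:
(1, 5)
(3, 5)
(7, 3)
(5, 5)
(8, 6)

Negative, Negative, Negative, Negative, Positive

Every 'Positive' example satisfies: first is even. None of the 'Negative' examples do.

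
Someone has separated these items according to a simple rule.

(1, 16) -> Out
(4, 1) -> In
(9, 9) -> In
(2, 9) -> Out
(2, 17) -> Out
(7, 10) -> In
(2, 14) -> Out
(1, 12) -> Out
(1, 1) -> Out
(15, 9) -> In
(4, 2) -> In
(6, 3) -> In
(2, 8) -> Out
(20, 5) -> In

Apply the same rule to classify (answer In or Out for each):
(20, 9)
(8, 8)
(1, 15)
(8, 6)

The rule appears to be: first ≥ 3.
(20, 9): first 20 — qualifies, so In. (8, 8): first 8 — qualifies, so In. (1, 15): first 1 — doesn't match, so Out. (8, 6): first 8 — qualifies, so In.

In, In, Out, In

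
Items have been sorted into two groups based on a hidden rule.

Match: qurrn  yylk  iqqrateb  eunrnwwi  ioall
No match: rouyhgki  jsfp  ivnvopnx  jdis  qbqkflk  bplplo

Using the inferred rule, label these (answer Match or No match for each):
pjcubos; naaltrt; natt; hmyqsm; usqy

No match, Match, Match, No match, No match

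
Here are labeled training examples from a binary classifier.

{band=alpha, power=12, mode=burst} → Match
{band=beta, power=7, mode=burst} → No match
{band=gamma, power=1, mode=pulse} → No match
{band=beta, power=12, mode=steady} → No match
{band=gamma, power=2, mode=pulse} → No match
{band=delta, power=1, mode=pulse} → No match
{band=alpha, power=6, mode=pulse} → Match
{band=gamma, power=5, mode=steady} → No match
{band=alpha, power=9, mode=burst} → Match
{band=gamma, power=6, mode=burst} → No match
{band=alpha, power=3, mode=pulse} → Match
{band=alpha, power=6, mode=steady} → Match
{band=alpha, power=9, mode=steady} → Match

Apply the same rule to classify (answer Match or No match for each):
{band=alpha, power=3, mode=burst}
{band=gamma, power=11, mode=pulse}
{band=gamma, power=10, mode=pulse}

All 'Match' examples share one property — band is alpha — and every 'No match' example lacks it.
{band=alpha, power=3, mode=burst}: band is alpha — checks out, so Match.
{band=gamma, power=11, mode=pulse}: band is gamma — doesn't match, so No match.
{band=gamma, power=10, mode=pulse}: band is gamma — doesn't match, so No match.

Match, No match, No match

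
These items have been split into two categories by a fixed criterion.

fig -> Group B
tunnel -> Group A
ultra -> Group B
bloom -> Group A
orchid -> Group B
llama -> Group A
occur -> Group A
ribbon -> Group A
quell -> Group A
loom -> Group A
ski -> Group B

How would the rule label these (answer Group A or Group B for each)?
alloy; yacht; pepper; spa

Group A, Group B, Group A, Group B

Rule: has a double letter. This holds for each 'Group A' example and fails for each 'Group B' one.
alloy: 'll' doubled — has this property, so Group A. yacht: no doubled letter — fails the rule, so Group B. pepper: 'pp' doubled — has this property, so Group A. spa: no doubled letter — fails the rule, so Group B.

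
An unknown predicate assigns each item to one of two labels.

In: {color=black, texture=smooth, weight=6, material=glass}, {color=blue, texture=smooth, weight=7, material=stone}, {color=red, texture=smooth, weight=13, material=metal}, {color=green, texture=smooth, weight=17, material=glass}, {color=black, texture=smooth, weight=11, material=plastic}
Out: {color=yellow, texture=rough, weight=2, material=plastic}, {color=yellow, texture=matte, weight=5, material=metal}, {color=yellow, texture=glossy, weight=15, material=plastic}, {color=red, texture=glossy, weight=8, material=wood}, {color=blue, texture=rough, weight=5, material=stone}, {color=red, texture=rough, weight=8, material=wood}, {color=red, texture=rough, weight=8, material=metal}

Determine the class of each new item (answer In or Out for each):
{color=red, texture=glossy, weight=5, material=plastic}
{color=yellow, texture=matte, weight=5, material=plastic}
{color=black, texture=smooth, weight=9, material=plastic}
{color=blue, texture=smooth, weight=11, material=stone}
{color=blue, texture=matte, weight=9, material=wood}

Out, Out, In, In, Out

A rule that fits every label: texture is smooth — true of each 'In' example, false of each 'Out' one.
{color=red, texture=glossy, weight=5, material=plastic} → texture is glossy → Out. {color=yellow, texture=matte, weight=5, material=plastic} → texture is matte → Out. {color=black, texture=smooth, weight=9, material=plastic} → texture is smooth → In. {color=blue, texture=smooth, weight=11, material=stone} → texture is smooth → In. {color=blue, texture=matte, weight=9, material=wood} → texture is matte → Out.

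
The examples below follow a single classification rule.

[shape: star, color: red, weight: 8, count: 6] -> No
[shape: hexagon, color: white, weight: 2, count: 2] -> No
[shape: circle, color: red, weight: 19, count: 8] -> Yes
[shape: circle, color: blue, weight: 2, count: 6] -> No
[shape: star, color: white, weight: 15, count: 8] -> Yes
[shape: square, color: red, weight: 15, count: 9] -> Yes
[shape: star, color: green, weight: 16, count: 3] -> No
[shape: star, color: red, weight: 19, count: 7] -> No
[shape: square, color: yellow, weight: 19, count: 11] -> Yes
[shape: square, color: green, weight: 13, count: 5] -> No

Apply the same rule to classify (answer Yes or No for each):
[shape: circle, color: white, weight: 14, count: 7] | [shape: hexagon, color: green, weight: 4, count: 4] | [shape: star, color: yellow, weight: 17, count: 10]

No, No, Yes

The distinguishing property — count ≥ 8 — holds for all the 'Yes' cases and none of the 'No' cases.
[shape: circle, color: white, weight: 14, count: 7]: count = 7 — fails this test, so No.
[shape: hexagon, color: green, weight: 4, count: 4]: count = 4 — fails this test, so No.
[shape: star, color: yellow, weight: 17, count: 10]: count = 10 — fits, so Yes.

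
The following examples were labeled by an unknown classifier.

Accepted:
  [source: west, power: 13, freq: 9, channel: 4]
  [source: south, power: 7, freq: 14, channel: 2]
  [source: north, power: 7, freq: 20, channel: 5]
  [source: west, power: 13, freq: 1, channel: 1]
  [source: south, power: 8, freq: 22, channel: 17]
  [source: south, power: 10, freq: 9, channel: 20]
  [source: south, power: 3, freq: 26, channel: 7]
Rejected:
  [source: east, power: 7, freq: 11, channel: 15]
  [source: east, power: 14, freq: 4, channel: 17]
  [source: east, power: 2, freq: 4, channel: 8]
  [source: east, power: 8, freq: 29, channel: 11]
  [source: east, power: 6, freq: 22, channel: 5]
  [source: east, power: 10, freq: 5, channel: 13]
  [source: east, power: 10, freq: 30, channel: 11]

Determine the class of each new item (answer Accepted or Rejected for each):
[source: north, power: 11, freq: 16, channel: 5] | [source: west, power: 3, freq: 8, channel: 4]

Accepted, Accepted

The classifier is using: source is not east.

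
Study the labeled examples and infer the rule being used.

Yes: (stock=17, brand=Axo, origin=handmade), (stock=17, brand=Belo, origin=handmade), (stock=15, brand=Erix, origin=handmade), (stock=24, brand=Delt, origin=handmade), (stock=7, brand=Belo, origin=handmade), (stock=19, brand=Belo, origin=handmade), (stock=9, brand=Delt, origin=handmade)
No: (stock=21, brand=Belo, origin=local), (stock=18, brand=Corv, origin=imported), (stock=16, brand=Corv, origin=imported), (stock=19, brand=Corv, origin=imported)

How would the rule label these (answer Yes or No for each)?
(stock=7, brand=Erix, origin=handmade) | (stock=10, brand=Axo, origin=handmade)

The rule appears to be: origin is handmade.

Yes, Yes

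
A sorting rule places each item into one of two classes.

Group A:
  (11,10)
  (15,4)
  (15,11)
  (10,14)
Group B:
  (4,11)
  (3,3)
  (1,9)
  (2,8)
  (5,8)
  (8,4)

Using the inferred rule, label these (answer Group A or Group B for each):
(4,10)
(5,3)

Group B, Group B

The classifier is using: sum ≥ 19.
(4,10): 4+10 = 14, doesn't match → Group B. (5,3): 5+3 = 8, doesn't match → Group B.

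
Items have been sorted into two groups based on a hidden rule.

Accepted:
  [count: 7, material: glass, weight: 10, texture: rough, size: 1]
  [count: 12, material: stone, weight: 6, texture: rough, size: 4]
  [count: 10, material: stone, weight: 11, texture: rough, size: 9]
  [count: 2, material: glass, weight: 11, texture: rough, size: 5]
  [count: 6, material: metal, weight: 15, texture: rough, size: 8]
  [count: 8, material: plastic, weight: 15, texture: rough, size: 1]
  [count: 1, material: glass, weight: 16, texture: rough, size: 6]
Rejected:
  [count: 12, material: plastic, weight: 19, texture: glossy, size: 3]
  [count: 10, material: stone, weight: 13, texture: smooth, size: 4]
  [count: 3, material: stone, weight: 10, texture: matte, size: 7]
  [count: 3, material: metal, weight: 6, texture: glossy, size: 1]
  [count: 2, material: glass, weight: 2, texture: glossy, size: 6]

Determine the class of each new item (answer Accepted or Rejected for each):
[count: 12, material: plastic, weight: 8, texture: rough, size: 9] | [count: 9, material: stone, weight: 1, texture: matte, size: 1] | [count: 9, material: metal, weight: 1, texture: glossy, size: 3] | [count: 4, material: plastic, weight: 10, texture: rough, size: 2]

Rule: texture is rough. This holds for each 'Accepted' example and fails for each 'Rejected' one.
[count: 12, material: plastic, weight: 8, texture: rough, size: 9]: Accepted (texture is rough). [count: 9, material: stone, weight: 1, texture: matte, size: 1]: Rejected (texture is matte). [count: 9, material: metal, weight: 1, texture: glossy, size: 3]: Rejected (texture is glossy). [count: 4, material: plastic, weight: 10, texture: rough, size: 2]: Accepted (texture is rough).

Accepted, Rejected, Rejected, Accepted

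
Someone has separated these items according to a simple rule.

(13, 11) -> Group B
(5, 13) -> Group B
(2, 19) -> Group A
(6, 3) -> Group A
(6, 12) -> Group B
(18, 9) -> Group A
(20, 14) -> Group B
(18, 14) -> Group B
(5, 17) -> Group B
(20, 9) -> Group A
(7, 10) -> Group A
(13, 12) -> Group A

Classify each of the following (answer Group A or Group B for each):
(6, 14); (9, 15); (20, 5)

Group B, Group B, Group A

Checking candidate rules against both groups, what survives is: sum is odd.
Group B: (6, 14), since 6+14 = 20.
Group B: (9, 15), since 9+15 = 24.
Group A: (20, 5), since 20+5 = 25.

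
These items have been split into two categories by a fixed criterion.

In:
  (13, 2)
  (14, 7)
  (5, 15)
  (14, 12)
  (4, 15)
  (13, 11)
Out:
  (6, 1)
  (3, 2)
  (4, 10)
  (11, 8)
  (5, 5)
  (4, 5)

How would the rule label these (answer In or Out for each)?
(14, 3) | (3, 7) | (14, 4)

In, Out, In

Every 'In' example satisfies: max ≥ 12. None of the 'Out' examples do.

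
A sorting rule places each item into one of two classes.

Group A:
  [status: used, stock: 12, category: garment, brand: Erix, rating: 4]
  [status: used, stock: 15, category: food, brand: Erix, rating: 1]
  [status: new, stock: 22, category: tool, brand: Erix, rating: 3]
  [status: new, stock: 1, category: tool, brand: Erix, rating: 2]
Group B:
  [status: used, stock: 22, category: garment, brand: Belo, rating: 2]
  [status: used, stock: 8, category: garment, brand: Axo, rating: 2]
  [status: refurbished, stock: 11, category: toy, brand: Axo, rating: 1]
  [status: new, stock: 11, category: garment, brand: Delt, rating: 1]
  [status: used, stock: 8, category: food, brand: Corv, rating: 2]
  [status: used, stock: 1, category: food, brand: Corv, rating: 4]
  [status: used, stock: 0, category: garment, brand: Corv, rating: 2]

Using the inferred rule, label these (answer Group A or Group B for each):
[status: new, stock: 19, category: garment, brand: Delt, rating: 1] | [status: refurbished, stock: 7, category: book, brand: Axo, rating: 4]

Group B, Group B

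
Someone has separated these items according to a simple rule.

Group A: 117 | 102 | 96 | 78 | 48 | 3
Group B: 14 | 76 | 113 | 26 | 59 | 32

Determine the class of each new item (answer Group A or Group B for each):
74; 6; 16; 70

Checking candidate rules against both groups, what survives is: multiple of 3.
74: 74 = 3·24 + 2, fails this test → Group B.
6: 6 = 3·2, satisfies this → Group A.
16: 16 = 3·5 + 1, fails this test → Group B.
70: 70 = 3·23 + 1, fails this test → Group B.

Group B, Group A, Group B, Group B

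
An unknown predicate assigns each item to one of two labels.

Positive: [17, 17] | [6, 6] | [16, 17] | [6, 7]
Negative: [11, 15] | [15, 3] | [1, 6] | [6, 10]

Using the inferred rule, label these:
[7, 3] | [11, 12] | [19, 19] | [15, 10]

Rule: |first − second| ≤ 1. This holds for each 'Positive' example and fails for each 'Negative' one.
[7, 3] → |7−3| = 4 → Negative.
[11, 12] → |11−12| = 1 → Positive.
[19, 19] → |19−19| = 0 → Positive.
[15, 10] → |15−10| = 5 → Negative.

Negative, Positive, Positive, Negative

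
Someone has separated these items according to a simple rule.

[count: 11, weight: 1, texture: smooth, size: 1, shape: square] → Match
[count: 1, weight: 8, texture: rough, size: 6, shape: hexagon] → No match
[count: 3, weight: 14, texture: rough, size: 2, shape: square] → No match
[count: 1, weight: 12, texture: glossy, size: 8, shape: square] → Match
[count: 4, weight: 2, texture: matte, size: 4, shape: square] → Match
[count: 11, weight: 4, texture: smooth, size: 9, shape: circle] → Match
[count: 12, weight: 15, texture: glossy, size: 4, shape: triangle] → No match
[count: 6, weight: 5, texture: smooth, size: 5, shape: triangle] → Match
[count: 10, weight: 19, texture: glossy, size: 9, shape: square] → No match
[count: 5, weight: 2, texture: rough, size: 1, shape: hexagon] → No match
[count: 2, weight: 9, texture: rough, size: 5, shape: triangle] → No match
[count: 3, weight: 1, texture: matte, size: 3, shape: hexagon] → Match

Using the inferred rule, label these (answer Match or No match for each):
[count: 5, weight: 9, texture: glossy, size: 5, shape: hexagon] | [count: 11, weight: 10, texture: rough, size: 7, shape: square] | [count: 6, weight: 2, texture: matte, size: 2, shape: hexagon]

The pattern is that an item is 'Match' exactly when: texture is not rough AND weight ≤ 12.
Match: [count: 5, weight: 9, texture: glossy, size: 5, shape: hexagon], since texture is glossy, weight = 9.
No match: [count: 11, weight: 10, texture: rough, size: 7, shape: square], since texture is rough, weight = 10.
Match: [count: 6, weight: 2, texture: matte, size: 2, shape: hexagon], since texture is matte, weight = 2.

Match, No match, Match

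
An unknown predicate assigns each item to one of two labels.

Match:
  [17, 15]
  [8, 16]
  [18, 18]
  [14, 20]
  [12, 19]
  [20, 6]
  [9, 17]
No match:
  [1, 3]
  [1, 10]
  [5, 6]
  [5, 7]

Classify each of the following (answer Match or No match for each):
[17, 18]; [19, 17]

'Match' ⟺ sum ≥ 24.
[17, 18]: 17+18 = 35 — passes, so Match.
[19, 17]: 19+17 = 36 — passes, so Match.

Match, Match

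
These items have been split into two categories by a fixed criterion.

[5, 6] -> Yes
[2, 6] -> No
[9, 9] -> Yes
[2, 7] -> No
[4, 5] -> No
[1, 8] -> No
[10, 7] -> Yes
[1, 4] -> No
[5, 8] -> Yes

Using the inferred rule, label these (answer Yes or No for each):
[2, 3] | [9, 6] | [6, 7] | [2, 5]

The distinguishing property — sum ≥ 11 — holds for all the 'Yes' cases and none of the 'No' cases.
[2, 3]: 2+3 = 5 — does not satisfy this, so No. [9, 6]: 9+6 = 15 — has this property, so Yes. [6, 7]: 6+7 = 13 — has this property, so Yes. [2, 5]: 2+5 = 7 — does not satisfy this, so No.

No, Yes, Yes, No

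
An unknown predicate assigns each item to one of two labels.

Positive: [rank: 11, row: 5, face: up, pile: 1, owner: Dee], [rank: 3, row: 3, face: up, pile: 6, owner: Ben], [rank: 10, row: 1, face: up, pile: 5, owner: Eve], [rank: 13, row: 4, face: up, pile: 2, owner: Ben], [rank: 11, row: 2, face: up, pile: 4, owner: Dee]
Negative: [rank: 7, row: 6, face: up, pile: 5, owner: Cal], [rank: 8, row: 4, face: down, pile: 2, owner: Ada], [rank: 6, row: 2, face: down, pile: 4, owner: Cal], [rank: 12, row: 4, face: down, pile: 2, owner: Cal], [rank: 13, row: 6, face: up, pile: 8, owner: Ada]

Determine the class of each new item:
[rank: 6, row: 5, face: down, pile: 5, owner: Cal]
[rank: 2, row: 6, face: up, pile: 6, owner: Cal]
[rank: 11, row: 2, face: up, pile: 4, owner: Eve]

The simplest hypothesis consistent with all the labels is: face is up AND row ≤ 5.
[rank: 6, row: 5, face: down, pile: 5, owner: Cal]: face is down, row = 5, does not satisfy this → Negative.
[rank: 2, row: 6, face: up, pile: 6, owner: Cal]: face is up, row = 6, does not satisfy this → Negative.
[rank: 11, row: 2, face: up, pile: 4, owner: Eve]: face is up, row = 2, satisfies this → Positive.

Negative, Negative, Positive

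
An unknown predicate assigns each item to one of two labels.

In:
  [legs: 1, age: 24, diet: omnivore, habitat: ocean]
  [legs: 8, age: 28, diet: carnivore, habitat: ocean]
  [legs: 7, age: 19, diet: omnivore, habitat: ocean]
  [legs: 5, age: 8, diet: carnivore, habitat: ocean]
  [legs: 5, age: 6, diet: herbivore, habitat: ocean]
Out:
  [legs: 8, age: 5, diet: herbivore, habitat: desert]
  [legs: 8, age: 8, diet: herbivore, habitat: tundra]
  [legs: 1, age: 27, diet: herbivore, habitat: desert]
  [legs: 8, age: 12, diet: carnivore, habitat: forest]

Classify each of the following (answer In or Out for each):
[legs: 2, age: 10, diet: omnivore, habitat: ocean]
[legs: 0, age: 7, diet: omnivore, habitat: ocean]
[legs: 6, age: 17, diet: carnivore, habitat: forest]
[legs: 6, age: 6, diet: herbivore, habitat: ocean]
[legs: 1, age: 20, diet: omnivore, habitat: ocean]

Every 'In' example satisfies: habitat is ocean. None of the 'Out' examples do.
[legs: 2, age: 10, diet: omnivore, habitat: ocean]: habitat is ocean, satisfies this → In. [legs: 0, age: 7, diet: omnivore, habitat: ocean]: habitat is ocean, satisfies this → In. [legs: 6, age: 17, diet: carnivore, habitat: forest]: habitat is forest, does not pass → Out. [legs: 6, age: 6, diet: herbivore, habitat: ocean]: habitat is ocean, satisfies this → In. [legs: 1, age: 20, diet: omnivore, habitat: ocean]: habitat is ocean, satisfies this → In.

In, In, Out, In, In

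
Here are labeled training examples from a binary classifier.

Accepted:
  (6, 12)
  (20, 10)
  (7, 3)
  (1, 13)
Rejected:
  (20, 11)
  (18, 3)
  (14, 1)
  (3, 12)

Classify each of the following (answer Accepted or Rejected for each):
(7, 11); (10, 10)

Accepted, Accepted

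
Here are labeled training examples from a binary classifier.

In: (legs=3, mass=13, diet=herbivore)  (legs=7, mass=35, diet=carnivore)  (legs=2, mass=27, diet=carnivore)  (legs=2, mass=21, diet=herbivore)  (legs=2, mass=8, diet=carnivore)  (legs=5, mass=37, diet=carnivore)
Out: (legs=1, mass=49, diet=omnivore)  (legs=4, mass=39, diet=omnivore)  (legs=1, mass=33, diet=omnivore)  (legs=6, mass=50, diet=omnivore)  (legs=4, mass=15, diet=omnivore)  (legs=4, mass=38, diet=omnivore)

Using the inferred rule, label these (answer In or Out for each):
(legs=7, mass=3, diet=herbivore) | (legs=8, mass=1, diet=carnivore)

In, In

Looking at the examples, the only property every 'In' case has and every 'Out' case lacks is: diet is not omnivore.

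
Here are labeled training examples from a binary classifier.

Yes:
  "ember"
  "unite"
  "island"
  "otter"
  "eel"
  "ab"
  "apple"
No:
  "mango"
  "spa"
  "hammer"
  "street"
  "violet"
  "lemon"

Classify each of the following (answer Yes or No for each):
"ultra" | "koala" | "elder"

The pattern is that an item is 'Yes' exactly when: starts with a vowel.
"ultra": starts with 'u', qualifies → Yes.
"koala": starts with 'k', doesn't qualify → No.
"elder": starts with 'e', qualifies → Yes.

Yes, No, Yes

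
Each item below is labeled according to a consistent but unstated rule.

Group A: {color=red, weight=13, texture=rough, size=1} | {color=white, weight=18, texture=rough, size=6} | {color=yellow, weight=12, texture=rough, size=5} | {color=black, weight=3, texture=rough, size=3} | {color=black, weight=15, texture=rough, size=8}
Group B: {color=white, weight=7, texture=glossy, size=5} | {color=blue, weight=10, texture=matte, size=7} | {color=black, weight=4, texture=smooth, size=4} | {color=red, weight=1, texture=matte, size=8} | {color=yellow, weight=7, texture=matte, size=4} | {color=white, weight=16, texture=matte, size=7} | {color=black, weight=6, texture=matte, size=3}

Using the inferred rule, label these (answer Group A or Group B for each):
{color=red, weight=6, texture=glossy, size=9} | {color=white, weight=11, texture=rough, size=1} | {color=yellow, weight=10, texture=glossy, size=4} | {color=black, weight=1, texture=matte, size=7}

A rule that fits every label: texture is rough — true of each 'Group A' example, false of each 'Group B' one.

Group B, Group A, Group B, Group B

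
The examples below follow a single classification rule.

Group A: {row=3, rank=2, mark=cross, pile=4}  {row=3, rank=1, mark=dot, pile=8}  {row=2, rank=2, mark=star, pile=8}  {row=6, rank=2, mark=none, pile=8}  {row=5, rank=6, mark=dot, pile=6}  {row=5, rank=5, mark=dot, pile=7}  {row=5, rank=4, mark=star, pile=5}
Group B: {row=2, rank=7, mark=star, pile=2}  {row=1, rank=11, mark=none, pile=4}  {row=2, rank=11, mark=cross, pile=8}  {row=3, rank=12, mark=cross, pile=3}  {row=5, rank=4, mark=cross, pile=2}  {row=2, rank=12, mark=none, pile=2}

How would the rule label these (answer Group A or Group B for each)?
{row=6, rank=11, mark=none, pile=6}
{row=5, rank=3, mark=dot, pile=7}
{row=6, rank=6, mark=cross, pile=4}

The classifier is using: pile ≥ 3 AND rank ≤ 6.
{row=6, rank=11, mark=none, pile=6} → pile = 6, rank = 11 → Group B. {row=5, rank=3, mark=dot, pile=7} → pile = 7, rank = 3 → Group A. {row=6, rank=6, mark=cross, pile=4} → pile = 4, rank = 6 → Group A.

Group B, Group A, Group A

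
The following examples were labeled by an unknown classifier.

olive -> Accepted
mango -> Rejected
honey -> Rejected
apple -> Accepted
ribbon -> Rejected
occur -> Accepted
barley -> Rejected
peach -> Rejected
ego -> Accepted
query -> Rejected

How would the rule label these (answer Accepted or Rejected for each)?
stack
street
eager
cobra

One predicate separates the groups cleanly: starts with a vowel.

Rejected, Rejected, Accepted, Rejected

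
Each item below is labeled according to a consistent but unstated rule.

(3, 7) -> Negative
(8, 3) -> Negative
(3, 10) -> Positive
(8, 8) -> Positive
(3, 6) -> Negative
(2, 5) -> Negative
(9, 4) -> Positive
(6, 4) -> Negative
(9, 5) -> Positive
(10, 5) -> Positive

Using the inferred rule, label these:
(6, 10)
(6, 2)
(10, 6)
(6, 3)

The classifier is using: sum ≥ 13.
(6, 10): Positive (6+10 = 16).
(6, 2): Negative (6+2 = 8).
(10, 6): Positive (10+6 = 16).
(6, 3): Negative (6+3 = 9).

Positive, Negative, Positive, Negative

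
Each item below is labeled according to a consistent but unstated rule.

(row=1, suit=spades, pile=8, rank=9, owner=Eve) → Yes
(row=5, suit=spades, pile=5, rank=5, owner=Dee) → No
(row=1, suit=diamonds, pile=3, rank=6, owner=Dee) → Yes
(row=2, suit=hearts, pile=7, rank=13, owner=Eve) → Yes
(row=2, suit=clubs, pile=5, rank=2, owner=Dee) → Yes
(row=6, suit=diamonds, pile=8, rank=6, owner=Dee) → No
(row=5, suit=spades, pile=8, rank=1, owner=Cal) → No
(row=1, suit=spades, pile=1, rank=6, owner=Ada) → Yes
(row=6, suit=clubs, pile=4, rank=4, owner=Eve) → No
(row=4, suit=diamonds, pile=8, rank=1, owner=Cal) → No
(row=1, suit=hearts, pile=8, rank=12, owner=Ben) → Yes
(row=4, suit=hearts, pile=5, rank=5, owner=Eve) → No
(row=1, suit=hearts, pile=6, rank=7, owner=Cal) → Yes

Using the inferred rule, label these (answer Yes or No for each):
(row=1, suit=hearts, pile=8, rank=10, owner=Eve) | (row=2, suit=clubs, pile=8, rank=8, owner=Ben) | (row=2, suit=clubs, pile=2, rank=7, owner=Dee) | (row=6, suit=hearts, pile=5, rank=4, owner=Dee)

Yes, Yes, Yes, No

The classifier is using: row ≤ 2.
Yes: (row=1, suit=hearts, pile=8, rank=10, owner=Eve), since row = 1. Yes: (row=2, suit=clubs, pile=8, rank=8, owner=Ben), since row = 2. Yes: (row=2, suit=clubs, pile=2, rank=7, owner=Dee), since row = 2. No: (row=6, suit=hearts, pile=5, rank=4, owner=Dee), since row = 6.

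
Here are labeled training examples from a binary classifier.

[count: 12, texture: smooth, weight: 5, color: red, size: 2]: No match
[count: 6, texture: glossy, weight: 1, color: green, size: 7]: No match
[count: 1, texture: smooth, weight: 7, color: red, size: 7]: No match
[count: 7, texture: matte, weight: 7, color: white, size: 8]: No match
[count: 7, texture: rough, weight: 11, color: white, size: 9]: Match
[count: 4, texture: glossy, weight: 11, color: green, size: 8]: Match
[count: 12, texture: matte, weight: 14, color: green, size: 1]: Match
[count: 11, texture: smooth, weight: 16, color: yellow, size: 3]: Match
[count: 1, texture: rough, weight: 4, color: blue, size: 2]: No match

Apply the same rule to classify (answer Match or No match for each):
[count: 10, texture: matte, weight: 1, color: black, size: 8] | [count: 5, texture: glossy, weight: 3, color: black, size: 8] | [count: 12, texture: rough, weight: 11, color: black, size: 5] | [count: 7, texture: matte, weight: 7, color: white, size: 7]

No match, No match, Match, No match

The pattern is that an item is 'Match' exactly when: weight ≥ 11.
No match: [count: 10, texture: matte, weight: 1, color: black, size: 8], since weight = 1.
No match: [count: 5, texture: glossy, weight: 3, color: black, size: 8], since weight = 3.
Match: [count: 12, texture: rough, weight: 11, color: black, size: 5], since weight = 11.
No match: [count: 7, texture: matte, weight: 7, color: white, size: 7], since weight = 7.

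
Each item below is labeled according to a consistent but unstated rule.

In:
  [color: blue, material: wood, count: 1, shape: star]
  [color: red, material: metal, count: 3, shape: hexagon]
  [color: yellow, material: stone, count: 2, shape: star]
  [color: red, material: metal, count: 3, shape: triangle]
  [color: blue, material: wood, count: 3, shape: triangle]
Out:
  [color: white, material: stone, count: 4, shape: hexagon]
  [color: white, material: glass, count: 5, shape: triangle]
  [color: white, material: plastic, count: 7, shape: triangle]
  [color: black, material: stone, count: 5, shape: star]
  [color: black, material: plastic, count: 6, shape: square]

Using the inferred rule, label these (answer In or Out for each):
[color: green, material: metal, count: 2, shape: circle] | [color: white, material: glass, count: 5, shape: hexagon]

In, Out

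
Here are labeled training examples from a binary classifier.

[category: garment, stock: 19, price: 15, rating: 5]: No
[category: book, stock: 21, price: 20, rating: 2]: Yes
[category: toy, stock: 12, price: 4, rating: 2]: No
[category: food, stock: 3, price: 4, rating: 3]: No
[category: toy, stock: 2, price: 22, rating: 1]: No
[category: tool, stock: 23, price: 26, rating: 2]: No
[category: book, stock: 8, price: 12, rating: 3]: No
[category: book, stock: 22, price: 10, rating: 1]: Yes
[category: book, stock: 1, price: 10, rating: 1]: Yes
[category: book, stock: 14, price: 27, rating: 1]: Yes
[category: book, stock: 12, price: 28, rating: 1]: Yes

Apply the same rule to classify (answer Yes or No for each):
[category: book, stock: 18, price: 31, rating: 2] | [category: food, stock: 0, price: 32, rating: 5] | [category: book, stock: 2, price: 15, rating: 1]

Yes, No, Yes

Every 'Yes' example satisfies: category is book AND rating ≤ 2. None of the 'No' examples do.
[category: book, stock: 18, price: 31, rating: 2]: category is book, rating = 2 — checks out, so Yes.
[category: food, stock: 0, price: 32, rating: 5]: category is food, rating = 5 — doesn't match, so No.
[category: book, stock: 2, price: 15, rating: 1]: category is book, rating = 1 — checks out, so Yes.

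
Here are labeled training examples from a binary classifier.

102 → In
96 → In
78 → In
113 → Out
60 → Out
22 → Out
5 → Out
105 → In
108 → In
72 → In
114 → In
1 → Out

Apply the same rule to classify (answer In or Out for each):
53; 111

Out, In

Every 'In' example satisfies: multiple of 3 AND at least 72. None of the 'Out' examples do.
53 → 53 = 3·17 + 2, 53 < 72 → Out.
111 → 111 = 3·37, 111 ≥ 72 → In.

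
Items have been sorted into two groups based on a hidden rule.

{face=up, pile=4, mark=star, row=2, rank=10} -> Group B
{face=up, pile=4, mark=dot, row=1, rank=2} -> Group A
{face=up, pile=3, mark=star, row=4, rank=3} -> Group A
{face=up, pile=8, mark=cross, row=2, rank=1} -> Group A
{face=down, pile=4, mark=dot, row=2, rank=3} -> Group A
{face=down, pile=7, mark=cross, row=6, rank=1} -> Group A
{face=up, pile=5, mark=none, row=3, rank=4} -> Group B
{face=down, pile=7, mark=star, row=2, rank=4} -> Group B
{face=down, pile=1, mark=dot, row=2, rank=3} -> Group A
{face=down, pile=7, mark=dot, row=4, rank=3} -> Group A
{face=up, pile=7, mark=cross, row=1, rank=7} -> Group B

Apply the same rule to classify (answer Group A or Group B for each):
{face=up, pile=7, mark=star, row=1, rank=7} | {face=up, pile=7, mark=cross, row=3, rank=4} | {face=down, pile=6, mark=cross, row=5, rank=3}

A rule that fits every label: rank ≤ 3 — true of each 'Group A' example, false of each 'Group B' one.

Group B, Group B, Group A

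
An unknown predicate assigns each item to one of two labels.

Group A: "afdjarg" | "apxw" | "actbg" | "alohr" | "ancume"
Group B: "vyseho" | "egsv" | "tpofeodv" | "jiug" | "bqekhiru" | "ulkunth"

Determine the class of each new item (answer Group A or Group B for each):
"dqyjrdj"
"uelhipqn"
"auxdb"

A rule that fits every label: contains 'a' — true of each 'Group A' example, false of each 'Group B' one.
"dqyjrdj" → no 'a' → Group B. "uelhipqn" → no 'a' → Group B. "auxdb" → has 'a' → Group A.

Group B, Group B, Group A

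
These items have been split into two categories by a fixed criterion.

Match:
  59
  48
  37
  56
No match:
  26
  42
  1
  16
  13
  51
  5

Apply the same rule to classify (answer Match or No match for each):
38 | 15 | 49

Every 'Match' example satisfies: digit sum ≥ 9. None of the 'No match' examples do.

Match, No match, Match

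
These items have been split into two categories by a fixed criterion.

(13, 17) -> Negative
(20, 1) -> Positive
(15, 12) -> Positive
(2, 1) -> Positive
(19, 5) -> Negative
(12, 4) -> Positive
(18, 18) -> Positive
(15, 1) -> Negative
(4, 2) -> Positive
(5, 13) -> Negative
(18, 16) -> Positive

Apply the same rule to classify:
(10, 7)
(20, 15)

Checking candidate rules against both groups, what survives is: product is even.
(10, 7): Positive (10·7 = 70). (20, 15): Positive (20·15 = 300).

Positive, Positive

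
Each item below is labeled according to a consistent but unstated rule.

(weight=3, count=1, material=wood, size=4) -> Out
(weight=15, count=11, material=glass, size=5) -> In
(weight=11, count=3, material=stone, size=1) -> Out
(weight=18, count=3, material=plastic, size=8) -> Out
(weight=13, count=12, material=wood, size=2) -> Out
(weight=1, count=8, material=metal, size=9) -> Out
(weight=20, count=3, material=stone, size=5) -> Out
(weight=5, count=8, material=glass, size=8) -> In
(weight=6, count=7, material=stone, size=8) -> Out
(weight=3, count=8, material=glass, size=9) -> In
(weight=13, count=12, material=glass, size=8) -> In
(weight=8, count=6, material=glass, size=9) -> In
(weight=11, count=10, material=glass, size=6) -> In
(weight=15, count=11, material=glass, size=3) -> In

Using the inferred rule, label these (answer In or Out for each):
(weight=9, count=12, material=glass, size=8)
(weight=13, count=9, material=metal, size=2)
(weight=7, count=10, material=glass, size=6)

In, Out, In

Checking candidate rules against both groups, what survives is: material is glass.
(weight=9, count=12, material=glass, size=8) — material is glass, hence In. (weight=13, count=9, material=metal, size=2) — material is metal, hence Out. (weight=7, count=10, material=glass, size=6) — material is glass, hence In.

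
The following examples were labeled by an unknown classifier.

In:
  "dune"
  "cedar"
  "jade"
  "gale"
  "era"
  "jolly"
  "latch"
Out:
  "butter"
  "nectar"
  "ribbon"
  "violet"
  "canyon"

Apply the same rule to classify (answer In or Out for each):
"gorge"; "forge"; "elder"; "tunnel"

In, In, In, Out

Rule: length ≤ 5. This holds for each 'In' example and fails for each 'Out' one.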